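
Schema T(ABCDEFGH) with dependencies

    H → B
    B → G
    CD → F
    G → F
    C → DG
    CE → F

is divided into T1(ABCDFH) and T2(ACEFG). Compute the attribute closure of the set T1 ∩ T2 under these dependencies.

T1 ∩ T2 = {ACF}.
C → DG applies, adding DG
Closure: {ACDFG}.

ACDFG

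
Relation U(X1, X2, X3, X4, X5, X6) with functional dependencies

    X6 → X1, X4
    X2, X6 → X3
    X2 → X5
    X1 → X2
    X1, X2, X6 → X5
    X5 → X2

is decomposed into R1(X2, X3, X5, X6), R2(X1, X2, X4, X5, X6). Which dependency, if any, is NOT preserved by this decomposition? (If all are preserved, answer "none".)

X6 → X1, X4 lies within R2.
X2, X6 → X3 lies within R1.
X2 → X5 lies within R1.
X1 → X2 lies within R2.
X1, X2, X6 → X5 lies within R2.
X5 → X2 lies within R1.
Every dependency is enforceable on the fragments, so the decomposition is dependency-preserving.

none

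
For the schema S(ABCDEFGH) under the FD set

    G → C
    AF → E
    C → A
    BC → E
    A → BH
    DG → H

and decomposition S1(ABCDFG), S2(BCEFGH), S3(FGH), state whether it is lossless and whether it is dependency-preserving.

lossless but not dependency-preserving

Lossless test (chase): Rows 1 and 3 agree on G; apply G→C and equate their C entries. Rows 1 and 2 agree on C; apply C→A and equate their A entries. Rows 1 and 3 agree on C; apply C→A and equate their A entries. Rows 1 and 2 agree on BC; apply BC→E and equate their E entries. Rows 1 and 2 agree on A; apply A→BH and equate their BH entries. Rows 1 and 3 agree on A; apply A→BH and equate their BH entries. Rows 1 and 3 agree on AF; apply AF→E and equate their E entries. Row 1 is now all distinguished symbols — the join is lossless.
Dependency preservation: the restricted closure of {AF} across the fragments never reaches {E}, so AF → E cannot be enforced without a join — not preserved.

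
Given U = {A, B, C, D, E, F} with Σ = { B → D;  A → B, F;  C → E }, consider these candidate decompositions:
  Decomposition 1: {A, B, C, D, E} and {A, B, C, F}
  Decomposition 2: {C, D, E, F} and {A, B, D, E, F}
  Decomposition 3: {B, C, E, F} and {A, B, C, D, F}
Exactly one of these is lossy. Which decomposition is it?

Decomposition 1: common = {A, B, C}, closure = {A, B, C, D, E, F} → lossless.
Decomposition 2: common = {D, E, F}, closure = {D, E, F} → lossy.
Decomposition 3: common = {B, C, F}, closure = {B, C, D, E, F} → lossless.

Decomposition 2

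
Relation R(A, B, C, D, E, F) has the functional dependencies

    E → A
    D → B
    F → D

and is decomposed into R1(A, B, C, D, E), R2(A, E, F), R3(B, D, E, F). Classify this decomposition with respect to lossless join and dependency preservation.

Lossless test (chase): Rows 1 and 3 agree on E; apply E→A and equate their A entries. Rows 2 and 3 agree on F; apply F→D and equate their D entries. Rows 1 and 2 agree on D; apply D→B and equate their B entries. No row becomes fully distinguished — the join is lossy.
Dependency preservation: every FD's attributes lie within a single fragment, so each can be enforced locally — preserved.

lossy but dependency-preserving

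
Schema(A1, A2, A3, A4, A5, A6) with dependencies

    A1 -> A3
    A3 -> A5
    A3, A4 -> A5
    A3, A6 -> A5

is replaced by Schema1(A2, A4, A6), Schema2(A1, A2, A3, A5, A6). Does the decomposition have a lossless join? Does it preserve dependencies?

lossy but dependency-preserving

Lossless test: (A2, A6)⁺ = {A2, A6}, which is a superkey of neither fragment — lossy.
Dependency preservation: A3, A4 → A5 is not contained in any single fragment, but the restricted closure of its left-hand side across the fragments still reaches the right-hand side; the remaining FDs each lie inside some fragment. All dependencies are preserved.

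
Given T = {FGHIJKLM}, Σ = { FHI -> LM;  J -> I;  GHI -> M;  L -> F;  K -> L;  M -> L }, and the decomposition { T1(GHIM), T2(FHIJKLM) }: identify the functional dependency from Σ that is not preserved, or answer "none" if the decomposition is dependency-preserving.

FHI → LM lies within T2.
J → I lies within T2.
GHI → M lies within T1.
L → F lies within T2.
K → L lies within T2.
M → L lies within T2.
Every dependency is enforceable on the fragments, so the decomposition is dependency-preserving.

none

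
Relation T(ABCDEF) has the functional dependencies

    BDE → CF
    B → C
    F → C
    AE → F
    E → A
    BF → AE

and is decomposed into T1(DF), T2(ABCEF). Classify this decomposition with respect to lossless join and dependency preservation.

Lossless test: (F)⁺ = {CF}, which is a superkey of neither fragment — lossy.
Dependency preservation: BDE → CF is not contained in any single fragment, but the restricted closure of its left-hand side across the fragments still reaches the right-hand side; the remaining FDs each lie inside some fragment. All dependencies are preserved.

lossy but dependency-preserving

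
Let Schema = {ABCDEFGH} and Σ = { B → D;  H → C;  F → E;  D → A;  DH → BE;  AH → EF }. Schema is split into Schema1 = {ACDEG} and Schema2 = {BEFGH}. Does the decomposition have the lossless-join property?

No

Common attributes: Schema1 ∩ Schema2 = {EG}.
No dependency enlarges {EG}, so (EG)⁺ = {EG}.
The closure contains neither all of Schema1 = {ACDEG} nor all of Schema2 = {BEFGH}, so the common attributes are not a superkey of either fragment. The join is lossy.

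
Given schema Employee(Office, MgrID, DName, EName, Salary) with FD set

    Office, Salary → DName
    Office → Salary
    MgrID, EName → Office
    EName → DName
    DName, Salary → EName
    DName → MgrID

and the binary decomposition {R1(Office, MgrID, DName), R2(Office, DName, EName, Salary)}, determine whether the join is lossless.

Common attributes: R1 ∩ R2 = {Office, DName}.
Closure of {Office, DName}: Office → Salary applies, adding Salary; DName, Salary → EName applies, adding EName; DName → MgrID applies, adding MgrID. So (Office, DName)⁺ = {Office, MgrID, DName, EName, Salary}.
This closure contains every attribute of R1, so R1 ∩ R2 → R1. The join is lossless.

Yes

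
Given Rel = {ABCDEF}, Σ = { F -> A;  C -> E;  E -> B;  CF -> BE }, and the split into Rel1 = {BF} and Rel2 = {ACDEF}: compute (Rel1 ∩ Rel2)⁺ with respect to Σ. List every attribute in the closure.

Rel1 ∩ Rel2 = {F}.
F → A applies, adding A
Closure: {AF}.

AF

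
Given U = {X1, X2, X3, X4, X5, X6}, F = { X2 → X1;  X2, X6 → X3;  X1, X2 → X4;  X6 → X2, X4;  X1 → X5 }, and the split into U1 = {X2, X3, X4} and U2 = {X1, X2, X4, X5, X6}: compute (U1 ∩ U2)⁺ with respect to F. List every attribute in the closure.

X1, X2, X4, X5

U1 ∩ U2 = {X2, X4}.
X2 → X1 applies, adding X1
X1 → X5 applies, adding X5
Closure: {X1, X2, X4, X5}.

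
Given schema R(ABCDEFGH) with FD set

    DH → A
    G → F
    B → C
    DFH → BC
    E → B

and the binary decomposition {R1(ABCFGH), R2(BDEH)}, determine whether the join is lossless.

No

Common attributes: R1 ∩ R2 = {BH}.
Closure of {BH}: B → C applies, adding C. So (BH)⁺ = {BCH}.
The closure contains neither all of R1 = {ABCFGH} nor all of R2 = {BDEH}, so the common attributes are not a superkey of either fragment. The join is lossy.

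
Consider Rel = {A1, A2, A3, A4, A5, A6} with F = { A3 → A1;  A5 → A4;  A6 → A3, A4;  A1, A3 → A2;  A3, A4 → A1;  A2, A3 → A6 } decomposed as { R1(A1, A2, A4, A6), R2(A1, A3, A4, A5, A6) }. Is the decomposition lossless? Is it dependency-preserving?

lossless and dependency-preserving

Lossless test: (A1, A4, A6)⁺ = {A1, A2, A3, A4, A6}, which contains all of one fragment — lossless.
Dependency preservation: A1, A3 → A2; A2, A3 → A6 are not contained in any single fragment, but the restricted closure of each left-hand side across the fragments still reaches the right-hand side; the remaining FDs each lie inside some fragment. All dependencies are preserved.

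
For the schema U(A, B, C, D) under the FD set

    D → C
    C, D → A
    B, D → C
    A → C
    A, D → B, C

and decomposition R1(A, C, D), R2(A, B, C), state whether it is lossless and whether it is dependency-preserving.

Lossless test: (A, C)⁺ = {A, C}, which is a superkey of neither fragment — lossy.
Dependency preservation: the restricted closure of {A, D} across the fragments never reaches {B, C}, so A, D → B, C cannot be enforced without a join — not preserved.

lossy and not dependency-preserving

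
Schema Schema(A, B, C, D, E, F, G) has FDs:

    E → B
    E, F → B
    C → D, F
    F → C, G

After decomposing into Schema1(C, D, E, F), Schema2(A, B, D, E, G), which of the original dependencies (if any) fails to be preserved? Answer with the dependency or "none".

F → C, G

Check F → C, G: no single fragment contains all of {C, F, G}, and the restricted closure of {F} across the fragments never reaches {C, G}.
E → B is preserved.
E, F → B is preserved.
C → D, F is preserved.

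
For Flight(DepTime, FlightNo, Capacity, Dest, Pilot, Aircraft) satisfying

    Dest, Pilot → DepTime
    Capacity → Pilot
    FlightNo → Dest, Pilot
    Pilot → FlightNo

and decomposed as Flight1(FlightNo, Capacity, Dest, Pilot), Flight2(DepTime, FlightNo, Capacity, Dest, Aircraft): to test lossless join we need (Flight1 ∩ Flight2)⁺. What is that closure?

DepTime, FlightNo, Capacity, Dest, Pilot

Flight1 ∩ Flight2 = {FlightNo, Capacity, Dest}.
Capacity → Pilot applies, adding Pilot
Dest, Pilot → DepTime applies, adding DepTime
Closure: {DepTime, FlightNo, Capacity, Dest, Pilot}.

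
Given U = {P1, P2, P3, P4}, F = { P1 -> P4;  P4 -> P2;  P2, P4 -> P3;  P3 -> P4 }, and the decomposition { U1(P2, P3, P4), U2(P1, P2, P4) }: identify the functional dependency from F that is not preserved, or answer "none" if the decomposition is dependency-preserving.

P1 → P4 lies within U2.
P4 → P2 lies within U1.
P2, P4 → P3 lies within U1.
P3 → P4 lies within U1.
Every dependency is enforceable on the fragments, so the decomposition is dependency-preserving.

none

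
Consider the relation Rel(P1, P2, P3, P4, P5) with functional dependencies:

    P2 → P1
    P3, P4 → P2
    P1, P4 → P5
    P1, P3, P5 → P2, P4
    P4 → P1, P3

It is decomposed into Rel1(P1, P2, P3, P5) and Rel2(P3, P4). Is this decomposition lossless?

Common attributes: Rel1 ∩ Rel2 = {P3}.
No dependency enlarges {P3}, so (P3)⁺ = {P3}.
The closure contains neither all of Rel1 = {P1, P2, P3, P5} nor all of Rel2 = {P3, P4}, so the common attributes are not a superkey of either fragment. The join is lossy.

No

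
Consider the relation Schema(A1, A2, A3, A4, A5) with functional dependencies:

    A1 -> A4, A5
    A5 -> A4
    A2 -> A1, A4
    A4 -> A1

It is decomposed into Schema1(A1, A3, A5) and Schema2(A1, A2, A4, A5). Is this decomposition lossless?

No

Common attributes: Schema1 ∩ Schema2 = {A1, A5}.
Closure of {A1, A5}: A1 → A4, A5 applies, adding A4. So (A1, A5)⁺ = {A1, A4, A5}.
The closure contains neither all of Schema1 = {A1, A3, A5} nor all of Schema2 = {A1, A2, A4, A5}, so the common attributes are not a superkey of either fragment. The join is lossy.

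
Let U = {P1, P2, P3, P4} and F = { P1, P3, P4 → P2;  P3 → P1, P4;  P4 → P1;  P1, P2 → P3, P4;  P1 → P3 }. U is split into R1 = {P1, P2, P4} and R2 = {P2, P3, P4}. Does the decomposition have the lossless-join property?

Yes

Common attributes: R1 ∩ R2 = {P2, P4}.
Closure of {P2, P4}: P4 → P1 applies, adding P1; P1, P2 → P3, P4 applies, adding P3. So (P2, P4)⁺ = {P1, P2, P3, P4}.
This closure contains every attribute of R1, so R1 ∩ R2 → R1. The join is lossless.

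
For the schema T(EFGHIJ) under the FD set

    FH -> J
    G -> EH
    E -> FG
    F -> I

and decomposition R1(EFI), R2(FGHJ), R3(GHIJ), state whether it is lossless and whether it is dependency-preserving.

Lossless test (chase): Rows 2 and 3 agree on G; apply G→EH and equate their EH entries. Rows 2 and 3 agree on E; apply E→FG and equate their FG entries. Rows 1 and 2 agree on F; apply F→I and equate their I entries. No row becomes fully distinguished — the join is lossy.
Dependency preservation: the restricted closure of {G} across the fragments never reaches {EH}, so G → EH cannot be enforced without a join — not preserved.

lossy and not dependency-preserving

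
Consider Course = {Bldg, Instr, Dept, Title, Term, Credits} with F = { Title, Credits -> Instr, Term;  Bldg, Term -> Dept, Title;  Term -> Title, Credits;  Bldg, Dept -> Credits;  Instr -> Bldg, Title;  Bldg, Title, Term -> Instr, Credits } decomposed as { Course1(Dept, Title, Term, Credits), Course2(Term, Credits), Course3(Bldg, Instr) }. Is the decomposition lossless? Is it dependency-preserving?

lossy and not dependency-preserving

Lossless test (chase): Rows 1 and 2 agree on Term; apply Term→Title, Credits and equate their Title, Credits entries. Rows 1 and 2 agree on Title, Credits; apply Title, Credits→Instr, Term and equate their Instr, Term entries. Rows 1 and 2 agree on Instr; apply Instr→Bldg, Title and equate their Bldg, Title entries. Rows 1 and 2 agree on Bldg, Term; apply Bldg, Term→Dept, Title and equate their Dept, Title entries. No row becomes fully distinguished — the join is lossy.
Dependency preservation: the restricted closure of {Title, Credits} across the fragments never reaches {Instr, Term}, so Title, Credits → Instr, Term cannot be enforced without a join — not preserved.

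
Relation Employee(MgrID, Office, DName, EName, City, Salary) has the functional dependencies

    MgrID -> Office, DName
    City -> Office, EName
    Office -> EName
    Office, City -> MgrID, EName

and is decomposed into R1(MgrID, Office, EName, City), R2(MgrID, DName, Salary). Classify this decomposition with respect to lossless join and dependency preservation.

Lossless test: (MgrID)⁺ = {MgrID, Office, DName, EName}, which is a superkey of neither fragment — lossy.
Dependency preservation: MgrID → Office, DName is not contained in any single fragment, but the restricted closure of its left-hand side across the fragments still reaches the right-hand side; the remaining FDs each lie inside some fragment. All dependencies are preserved.

lossy but dependency-preserving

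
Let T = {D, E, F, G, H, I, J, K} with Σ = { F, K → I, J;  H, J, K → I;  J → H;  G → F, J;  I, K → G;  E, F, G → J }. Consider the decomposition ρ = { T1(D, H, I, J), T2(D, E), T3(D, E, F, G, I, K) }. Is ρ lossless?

Chase test. Columns are D, E, F, G, H, I, J, K; row i has aⱼ where attribute j ∈ Ti, else bᵢⱼ.
Initial tableau (one row per fragment):
  row 1: a1 b12 b13 b14 a5 a6 a7 b18
  row 2: a1 a2 b23 b24 b25 b26 b27 b28
  row 3: a1 a2 a3 a4 b35 a6 b37 a8
No row becomes fully distinguished — the join is lossy.

No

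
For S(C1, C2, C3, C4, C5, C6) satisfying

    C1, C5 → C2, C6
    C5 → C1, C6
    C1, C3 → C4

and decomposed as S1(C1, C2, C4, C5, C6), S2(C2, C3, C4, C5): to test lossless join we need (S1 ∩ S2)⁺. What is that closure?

S1 ∩ S2 = {C2, C4, C5}.
C5 → C1, C6 applies, adding C1, C6
Closure: {C1, C2, C4, C5, C6}.

C1, C2, C4, C5, C6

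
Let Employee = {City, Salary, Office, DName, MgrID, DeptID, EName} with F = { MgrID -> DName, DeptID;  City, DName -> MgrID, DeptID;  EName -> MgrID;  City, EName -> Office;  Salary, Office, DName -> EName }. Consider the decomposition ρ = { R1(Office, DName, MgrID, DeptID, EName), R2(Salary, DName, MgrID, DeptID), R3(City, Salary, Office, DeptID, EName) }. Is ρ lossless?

Chase test. Columns are City, Salary, Office, DName, MgrID, DeptID, EName; row i has aⱼ where attribute j ∈ Ri, else bᵢⱼ.
Initial tableau (one row per fragment):
  row 1: b11 b12 a3 a4 a5 a6 a7
  row 2: b21 a2 b23 a4 a5 a6 b27
  row 3: a1 a2 a3 b34 b35 a6 a7
Rows 1 and 3 agree on EName; apply EName→MgrID and equate their MgrID entries.
Rows 1 and 3 agree on MgrID; apply MgrID→DName, DeptID and equate their DName, DeptID entries.
Row 3 is now all distinguished symbols — the join is lossless.

Yes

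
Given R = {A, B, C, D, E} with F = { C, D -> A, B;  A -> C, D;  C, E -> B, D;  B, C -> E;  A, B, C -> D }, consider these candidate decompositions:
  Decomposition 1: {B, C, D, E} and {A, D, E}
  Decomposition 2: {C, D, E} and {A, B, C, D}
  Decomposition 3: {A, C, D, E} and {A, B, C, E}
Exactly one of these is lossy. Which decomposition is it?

Decomposition 1: common = {D, E}, closure = {D, E} → lossy.
Decomposition 2: common = {C, D}, closure = {A, B, C, D, E} → lossless.
Decomposition 3: common = {A, C, E}, closure = {A, B, C, D, E} → lossless.

Decomposition 1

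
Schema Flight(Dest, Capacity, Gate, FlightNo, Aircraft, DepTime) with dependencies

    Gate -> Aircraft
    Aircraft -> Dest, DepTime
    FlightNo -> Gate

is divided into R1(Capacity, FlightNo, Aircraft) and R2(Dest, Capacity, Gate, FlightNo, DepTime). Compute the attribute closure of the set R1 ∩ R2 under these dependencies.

R1 ∩ R2 = {Capacity, FlightNo}.
FlightNo → Gate applies, adding Gate
Gate → Aircraft applies, adding Aircraft
Aircraft → Dest, DepTime applies, adding Dest, DepTime
Closure: {Dest, Capacity, Gate, FlightNo, Aircraft, DepTime}.

Dest, Capacity, Gate, FlightNo, Aircraft, DepTime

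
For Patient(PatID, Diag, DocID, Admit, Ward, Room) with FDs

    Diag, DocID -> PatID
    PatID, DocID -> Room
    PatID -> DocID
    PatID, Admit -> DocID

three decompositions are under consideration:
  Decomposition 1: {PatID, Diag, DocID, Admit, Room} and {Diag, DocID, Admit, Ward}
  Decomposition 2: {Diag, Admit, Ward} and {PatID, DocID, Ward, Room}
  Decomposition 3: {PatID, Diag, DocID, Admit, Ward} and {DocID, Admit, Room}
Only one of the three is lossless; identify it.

Decomposition 1: common = {Diag, DocID, Admit}, closure = {PatID, Diag, DocID, Admit, Room} → lossless.
Decomposition 2: common = {Ward}, closure = {Ward} → lossy.
Decomposition 3: common = {DocID, Admit}, closure = {DocID, Admit} → lossy.

Decomposition 1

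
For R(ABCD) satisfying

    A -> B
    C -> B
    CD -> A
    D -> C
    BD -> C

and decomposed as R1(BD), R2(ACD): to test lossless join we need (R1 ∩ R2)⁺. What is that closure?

ABCD

R1 ∩ R2 = {D}.
D → C applies, adding C
C → B applies, adding B
CD → A applies, adding A
Closure: {ABCD}.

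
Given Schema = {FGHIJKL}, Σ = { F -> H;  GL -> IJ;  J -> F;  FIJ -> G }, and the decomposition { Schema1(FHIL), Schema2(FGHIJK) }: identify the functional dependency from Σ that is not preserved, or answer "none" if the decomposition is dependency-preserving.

GL -> IJ

Check GL → IJ: no single fragment contains all of {GIJL}, and the restricted closure of {GL} across the fragments never reaches {IJ}.
F → H is preserved.
J → F is preserved.
FIJ → G is preserved.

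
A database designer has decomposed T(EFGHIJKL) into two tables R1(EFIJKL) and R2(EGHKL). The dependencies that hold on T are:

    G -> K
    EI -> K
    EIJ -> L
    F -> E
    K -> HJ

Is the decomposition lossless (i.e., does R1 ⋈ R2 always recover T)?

No

Common attributes: R1 ∩ R2 = {EKL}.
Closure of {EKL}: K → HJ applies, adding HJ. So (EKL)⁺ = {EHJKL}.
The closure contains neither all of R1 = {EFIJKL} nor all of R2 = {EGHKL}, so the common attributes are not a superkey of either fragment. The join is lossy.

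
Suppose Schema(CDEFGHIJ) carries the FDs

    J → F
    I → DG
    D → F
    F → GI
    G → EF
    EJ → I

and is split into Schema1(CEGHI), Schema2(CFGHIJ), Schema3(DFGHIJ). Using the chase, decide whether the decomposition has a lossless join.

Chase test. Columns are CDEFGHIJ; row i has aⱼ where attribute j ∈ Schemai, else bᵢⱼ.
Initial tableau (one row per fragment):
  row 1: a1 b12 a3 b14 a5 a6 a7 b18
  row 2: a1 b22 b23 a4 a5 a6 a7 a8
  row 3: b31 a2 b33 a4 a5 a6 a7 a8
Rows 1 and 2 agree on I; apply I→DG and equate their DG entries.
Rows 1 and 3 agree on I; apply I→DG and equate their DG entries.
Rows 1 and 2 agree on D; apply D→F and equate their F entries.
Rows 1 and 2 agree on G; apply G→EF and equate their EF entries.
Rows 1 and 3 agree on G; apply G→EF and equate their EF entries.
Row 2 is now all distinguished symbols — the join is lossless.

Yes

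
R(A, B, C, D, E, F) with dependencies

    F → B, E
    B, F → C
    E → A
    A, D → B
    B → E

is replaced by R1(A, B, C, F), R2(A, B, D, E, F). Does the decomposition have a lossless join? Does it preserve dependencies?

Lossless test: (A, B, F)⁺ = {A, B, C, E, F}, which contains all of one fragment — lossless.
Dependency preservation: every FD's attributes lie within a single fragment, so each can be enforced locally — preserved.

lossless and dependency-preserving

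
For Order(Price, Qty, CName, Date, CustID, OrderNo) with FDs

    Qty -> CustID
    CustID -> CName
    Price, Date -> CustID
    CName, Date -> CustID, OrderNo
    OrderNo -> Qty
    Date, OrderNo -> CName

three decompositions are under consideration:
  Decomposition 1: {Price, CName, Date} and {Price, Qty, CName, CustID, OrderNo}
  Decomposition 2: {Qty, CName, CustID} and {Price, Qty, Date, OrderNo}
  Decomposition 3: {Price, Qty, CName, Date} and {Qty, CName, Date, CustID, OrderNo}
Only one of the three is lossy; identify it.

Decomposition 1

Decomposition 1: common = {Price, CName}, closure = {Price, CName} → lossy.
Decomposition 2: common = {Qty}, closure = {Qty, CName, CustID} → lossless.
Decomposition 3: common = {Qty, CName, Date}, closure = {Qty, CName, Date, CustID, OrderNo} → lossless.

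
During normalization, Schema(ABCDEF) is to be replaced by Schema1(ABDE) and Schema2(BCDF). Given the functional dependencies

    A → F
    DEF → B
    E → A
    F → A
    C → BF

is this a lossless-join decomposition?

Common attributes: Schema1 ∩ Schema2 = {BD}.
No dependency enlarges {BD}, so (BD)⁺ = {BD}.
The closure contains neither all of Schema1 = {ABDE} nor all of Schema2 = {BCDF}, so the common attributes are not a superkey of either fragment. The join is lossy.

No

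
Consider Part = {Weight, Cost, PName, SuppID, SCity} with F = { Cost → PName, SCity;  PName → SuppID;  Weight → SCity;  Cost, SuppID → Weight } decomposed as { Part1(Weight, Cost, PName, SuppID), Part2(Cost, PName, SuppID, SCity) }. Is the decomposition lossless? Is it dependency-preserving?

Lossless test: (Cost, PName, SuppID)⁺ = {Weight, Cost, PName, SuppID, SCity}, which contains all of one fragment — lossless.
Dependency preservation: the restricted closure of {Weight} across the fragments never reaches {SCity}, so Weight → SCity cannot be enforced without a join — not preserved.

lossless but not dependency-preserving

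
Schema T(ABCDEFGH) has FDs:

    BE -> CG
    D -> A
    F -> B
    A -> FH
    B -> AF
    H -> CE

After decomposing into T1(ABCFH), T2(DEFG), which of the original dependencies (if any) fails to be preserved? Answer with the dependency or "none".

Check H → CE: no single fragment contains all of {CEH}, and the restricted closure of {H} across the fragments never reaches {CE}.
BE → CG is preserved.
D → A is preserved.
F → B is preserved.
A → FH is preserved.
B → AF is preserved.

H -> CE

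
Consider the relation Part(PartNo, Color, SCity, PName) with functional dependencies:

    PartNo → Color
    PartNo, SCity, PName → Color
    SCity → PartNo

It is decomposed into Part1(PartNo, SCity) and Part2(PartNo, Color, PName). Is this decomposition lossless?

Common attributes: Part1 ∩ Part2 = {PartNo}.
Closure of {PartNo}: PartNo → Color applies, adding Color. So (PartNo)⁺ = {PartNo, Color}.
The closure contains neither all of Part1 = {PartNo, SCity} nor all of Part2 = {PartNo, Color, PName}, so the common attributes are not a superkey of either fragment. The join is lossy.

No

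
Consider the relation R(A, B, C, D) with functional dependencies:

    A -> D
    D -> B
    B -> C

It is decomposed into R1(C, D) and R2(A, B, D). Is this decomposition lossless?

Common attributes: R1 ∩ R2 = {D}.
Closure of {D}: D → B applies, adding B; B → C applies, adding C. So (D)⁺ = {B, C, D}.
This closure contains every attribute of R1, so R1 ∩ R2 → R1. The join is lossless.

Yes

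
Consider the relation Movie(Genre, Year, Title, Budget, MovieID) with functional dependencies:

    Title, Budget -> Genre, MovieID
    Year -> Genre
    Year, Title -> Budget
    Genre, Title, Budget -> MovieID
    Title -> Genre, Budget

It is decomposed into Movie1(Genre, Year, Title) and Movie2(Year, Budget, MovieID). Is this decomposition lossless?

Common attributes: Movie1 ∩ Movie2 = {Year}.
Closure of {Year}: Year → Genre applies, adding Genre. So (Year)⁺ = {Genre, Year}.
The closure contains neither all of Movie1 = {Genre, Year, Title} nor all of Movie2 = {Year, Budget, MovieID}, so the common attributes are not a superkey of either fragment. The join is lossy.

No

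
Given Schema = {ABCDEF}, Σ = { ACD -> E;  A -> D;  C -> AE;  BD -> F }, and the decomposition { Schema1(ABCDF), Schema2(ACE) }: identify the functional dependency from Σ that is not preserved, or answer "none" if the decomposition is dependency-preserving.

ACD → E: restricted closure across fragments reaches E.
A → D lies within Schema1.
C → AE lies within Schema2.
BD → F lies within Schema1.
Every dependency is enforceable on the fragments, so the decomposition is dependency-preserving.

none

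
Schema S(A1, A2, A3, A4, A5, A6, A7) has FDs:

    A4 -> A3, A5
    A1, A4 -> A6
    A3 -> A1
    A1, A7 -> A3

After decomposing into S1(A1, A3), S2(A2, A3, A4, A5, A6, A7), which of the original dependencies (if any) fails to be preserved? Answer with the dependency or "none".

Check A1, A7 → A3: no single fragment contains all of {A1, A3, A7}, and the restricted closure of {A1, A7} across the fragments never reaches {A3}.
A4 → A3, A5 is preserved.
A1, A4 → A6 is preserved.
A3 → A1 is preserved.

A1, A7 -> A3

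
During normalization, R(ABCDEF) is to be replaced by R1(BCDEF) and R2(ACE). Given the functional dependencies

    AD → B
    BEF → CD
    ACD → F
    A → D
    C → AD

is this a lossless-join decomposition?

Common attributes: R1 ∩ R2 = {CE}.
Closure of {CE}: C → AD applies, adding AD; AD → B applies, adding B; ACD → F applies, adding F. So (CE)⁺ = {ABCDEF}.
This closure contains every attribute of R1, so R1 ∩ R2 → R1. The join is lossless.

Yes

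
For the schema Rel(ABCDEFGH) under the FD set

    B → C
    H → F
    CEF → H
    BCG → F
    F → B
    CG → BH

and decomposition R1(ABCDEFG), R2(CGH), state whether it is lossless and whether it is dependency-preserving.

Lossless test: (CG)⁺ = {BCFGH}, which contains all of one fragment — lossless.
Dependency preservation: the restricted closure of {H} across the fragments never reaches {F}, so H → F cannot be enforced without a join — not preserved.

lossless but not dependency-preserving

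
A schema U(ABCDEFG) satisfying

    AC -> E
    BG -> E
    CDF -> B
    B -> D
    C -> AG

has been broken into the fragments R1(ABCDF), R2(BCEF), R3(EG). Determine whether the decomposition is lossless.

No

Chase test. Columns are ABCDEFG; row i has aⱼ where attribute j ∈ Ri, else bᵢⱼ.
Initial tableau (one row per fragment):
  row 1: a1 a2 a3 a4 b15 a6 b17
  row 2: b21 a2 a3 b24 a5 a6 b27
  row 3: b31 b32 b33 b34 a5 b36 a7
Rows 1 and 2 agree on B; apply B→D and equate their D entries.
Rows 1 and 2 agree on C; apply C→AG and equate their AG entries.
Rows 1 and 2 agree on AC; apply AC→E and equate their E entries.
No row becomes fully distinguished — the join is lossy.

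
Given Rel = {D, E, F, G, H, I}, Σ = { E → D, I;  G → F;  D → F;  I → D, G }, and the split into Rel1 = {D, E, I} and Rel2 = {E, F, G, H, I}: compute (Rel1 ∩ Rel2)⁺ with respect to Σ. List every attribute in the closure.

Rel1 ∩ Rel2 = {E, I}.
E → D, I applies, adding D
D → F applies, adding F
I → D, G applies, adding G
Closure: {D, E, F, G, I}.

D, E, F, G, I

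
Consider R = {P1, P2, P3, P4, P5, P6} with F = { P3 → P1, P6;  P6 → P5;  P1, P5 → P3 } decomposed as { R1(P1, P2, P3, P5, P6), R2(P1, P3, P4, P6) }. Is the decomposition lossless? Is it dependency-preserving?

lossy but dependency-preserving

Lossless test: (P1, P3, P6)⁺ = {P1, P3, P5, P6}, which is a superkey of neither fragment — lossy.
Dependency preservation: every FD's attributes lie within a single fragment, so each can be enforced locally — preserved.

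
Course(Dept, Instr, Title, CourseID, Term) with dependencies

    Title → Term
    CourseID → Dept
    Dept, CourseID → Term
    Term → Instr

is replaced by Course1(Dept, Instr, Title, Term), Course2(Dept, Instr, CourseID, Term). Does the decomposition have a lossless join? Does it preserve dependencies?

lossy but dependency-preserving

Lossless test: (Dept, Instr, Term)⁺ = {Dept, Instr, Term}, which is a superkey of neither fragment — lossy.
Dependency preservation: every FD's attributes lie within a single fragment, so each can be enforced locally — preserved.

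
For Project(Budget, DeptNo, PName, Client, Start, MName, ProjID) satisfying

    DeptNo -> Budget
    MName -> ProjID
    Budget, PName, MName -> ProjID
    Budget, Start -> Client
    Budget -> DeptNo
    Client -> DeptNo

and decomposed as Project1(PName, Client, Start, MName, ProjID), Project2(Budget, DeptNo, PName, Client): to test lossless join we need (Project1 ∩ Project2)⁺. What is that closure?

Budget, DeptNo, PName, Client

Project1 ∩ Project2 = {PName, Client}.
Client → DeptNo applies, adding DeptNo
DeptNo → Budget applies, adding Budget
Closure: {Budget, DeptNo, PName, Client}.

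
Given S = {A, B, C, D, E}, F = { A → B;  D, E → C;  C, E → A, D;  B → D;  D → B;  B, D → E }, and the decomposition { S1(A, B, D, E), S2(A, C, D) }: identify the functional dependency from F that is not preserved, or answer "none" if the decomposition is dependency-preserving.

C, E → A, D

Check C, E → A, D: no single fragment contains all of {A, C, D, E}, and the restricted closure of {C, E} across the fragments never reaches {A, D}.
A → B is preserved.
D, E → C is preserved.
B → D is preserved.
D → B is preserved.
B, D → E is preserved.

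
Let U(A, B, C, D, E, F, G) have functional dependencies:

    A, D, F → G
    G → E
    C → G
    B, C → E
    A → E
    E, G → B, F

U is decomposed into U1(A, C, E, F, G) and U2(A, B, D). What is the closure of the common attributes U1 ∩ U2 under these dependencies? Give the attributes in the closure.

A, E

U1 ∩ U2 = {A}.
A → E applies, adding E
Closure: {A, E}.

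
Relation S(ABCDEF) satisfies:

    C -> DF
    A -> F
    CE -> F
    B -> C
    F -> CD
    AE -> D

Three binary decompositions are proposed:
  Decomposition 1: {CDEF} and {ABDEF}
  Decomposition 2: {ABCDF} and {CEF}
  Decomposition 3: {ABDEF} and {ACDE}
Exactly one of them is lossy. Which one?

Decomposition 2

Decomposition 1: common = {DEF}, closure = {CDEF} → lossless.
Decomposition 2: common = {CF}, closure = {CDF} → lossy.
Decomposition 3: common = {ADE}, closure = {ACDEF} → lossless.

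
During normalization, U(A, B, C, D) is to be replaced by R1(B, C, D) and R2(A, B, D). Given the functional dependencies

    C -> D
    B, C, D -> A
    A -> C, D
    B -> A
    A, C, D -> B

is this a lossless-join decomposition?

Common attributes: R1 ∩ R2 = {B, D}.
Closure of {B, D}: B → A applies, adding A; A → C, D applies, adding C. So (B, D)⁺ = {A, B, C, D}.
This closure contains every attribute of R1, so R1 ∩ R2 → R1. The join is lossless.

Yes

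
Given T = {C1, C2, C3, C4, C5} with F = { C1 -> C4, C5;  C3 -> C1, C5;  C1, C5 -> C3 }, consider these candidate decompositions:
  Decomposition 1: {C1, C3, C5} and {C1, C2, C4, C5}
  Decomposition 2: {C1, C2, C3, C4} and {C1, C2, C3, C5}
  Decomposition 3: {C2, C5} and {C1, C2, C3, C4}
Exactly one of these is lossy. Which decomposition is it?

Decomposition 3

Decomposition 1: common = {C1, C5}, closure = {C1, C3, C4, C5} → lossless.
Decomposition 2: common = {C1, C2, C3}, closure = {C1, C2, C3, C4, C5} → lossless.
Decomposition 3: common = {C2}, closure = {C2} → lossy.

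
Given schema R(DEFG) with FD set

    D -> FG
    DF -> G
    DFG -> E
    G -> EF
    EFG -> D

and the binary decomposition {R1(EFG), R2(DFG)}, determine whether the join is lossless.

Common attributes: R1 ∩ R2 = {FG}.
Closure of {FG}: G → EF applies, adding E; EFG → D applies, adding D. So (FG)⁺ = {DEFG}.
This closure contains every attribute of R1, so R1 ∩ R2 → R1. The join is lossless.

Yes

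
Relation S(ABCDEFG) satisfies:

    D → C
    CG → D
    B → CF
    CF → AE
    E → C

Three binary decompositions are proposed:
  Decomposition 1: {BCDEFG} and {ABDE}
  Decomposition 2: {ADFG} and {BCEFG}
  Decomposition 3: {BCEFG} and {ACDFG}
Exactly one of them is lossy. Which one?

Decomposition 2

Decomposition 1: common = {BDE}, closure = {ABCDEF} → lossless.
Decomposition 2: common = {FG}, closure = {FG} → lossy.
Decomposition 3: common = {CFG}, closure = {ACDEFG} → lossless.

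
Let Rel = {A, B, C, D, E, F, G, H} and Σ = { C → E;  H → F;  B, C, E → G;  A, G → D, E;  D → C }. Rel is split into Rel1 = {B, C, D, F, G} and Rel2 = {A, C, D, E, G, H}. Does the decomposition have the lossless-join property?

Common attributes: Rel1 ∩ Rel2 = {C, D, G}.
Closure of {C, D, G}: C → E applies, adding E. So (C, D, G)⁺ = {C, D, E, G}.
The closure contains neither all of Rel1 = {B, C, D, F, G} nor all of Rel2 = {A, C, D, E, G, H}, so the common attributes are not a superkey of either fragment. The join is lossy.

No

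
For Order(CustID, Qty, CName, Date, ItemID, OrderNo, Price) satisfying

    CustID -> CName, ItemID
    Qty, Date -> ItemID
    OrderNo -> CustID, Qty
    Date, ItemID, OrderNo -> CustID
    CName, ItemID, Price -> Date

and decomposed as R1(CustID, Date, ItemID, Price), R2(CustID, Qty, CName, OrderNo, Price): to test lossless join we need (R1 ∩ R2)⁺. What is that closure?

CustID, CName, Date, ItemID, Price

R1 ∩ R2 = {CustID, Price}.
CustID → CName, ItemID applies, adding CName, ItemID
CName, ItemID, Price → Date applies, adding Date
Closure: {CustID, CName, Date, ItemID, Price}.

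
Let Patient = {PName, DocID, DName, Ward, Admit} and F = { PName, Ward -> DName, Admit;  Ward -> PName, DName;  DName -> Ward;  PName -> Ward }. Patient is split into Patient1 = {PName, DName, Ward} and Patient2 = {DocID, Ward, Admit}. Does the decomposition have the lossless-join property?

Yes

Common attributes: Patient1 ∩ Patient2 = {Ward}.
Closure of {Ward}: Ward → PName, DName applies, adding PName, DName; PName, Ward → DName, Admit applies, adding Admit. So (Ward)⁺ = {PName, DName, Ward, Admit}.
This closure contains every attribute of Patient1, so Patient1 ∩ Patient2 → Patient1. The join is lossless.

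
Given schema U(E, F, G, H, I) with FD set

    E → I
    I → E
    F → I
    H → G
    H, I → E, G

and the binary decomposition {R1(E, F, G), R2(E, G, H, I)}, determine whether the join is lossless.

Common attributes: R1 ∩ R2 = {E, G}.
Closure of {E, G}: E → I applies, adding I. So (E, G)⁺ = {E, G, I}.
The closure contains neither all of R1 = {E, F, G} nor all of R2 = {E, G, H, I}, so the common attributes are not a superkey of either fragment. The join is lossy.

No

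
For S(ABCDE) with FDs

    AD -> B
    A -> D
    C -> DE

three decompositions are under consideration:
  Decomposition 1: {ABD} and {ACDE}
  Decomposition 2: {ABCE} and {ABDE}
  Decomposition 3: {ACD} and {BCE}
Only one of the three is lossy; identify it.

Decomposition 1: common = {AD}, closure = {ABD} → lossless.
Decomposition 2: common = {ABE}, closure = {ABDE} → lossless.
Decomposition 3: common = {C}, closure = {CDE} → lossy.

Decomposition 3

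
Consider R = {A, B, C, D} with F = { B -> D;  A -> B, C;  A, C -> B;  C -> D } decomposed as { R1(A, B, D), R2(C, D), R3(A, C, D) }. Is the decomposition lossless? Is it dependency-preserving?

lossless and dependency-preserving

Lossless test (chase): Rows 1 and 3 agree on A; apply A→B, C and equate their B, C entries. Row 1 is now all distinguished symbols — the join is lossless.
Dependency preservation: A → B, C; A, C → B are not contained in any single fragment, but the restricted closure of each left-hand side across the fragments still reaches the right-hand side; the remaining FDs each lie inside some fragment. All dependencies are preserved.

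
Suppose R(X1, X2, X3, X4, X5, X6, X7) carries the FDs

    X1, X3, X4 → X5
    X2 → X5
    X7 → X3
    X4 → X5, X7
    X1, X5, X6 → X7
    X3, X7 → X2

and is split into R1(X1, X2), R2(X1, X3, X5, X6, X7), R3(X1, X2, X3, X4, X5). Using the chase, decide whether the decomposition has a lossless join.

Chase test. Columns are X1, X2, X3, X4, X5, X6, X7; row i has aⱼ where attribute j ∈ Ri, else bᵢⱼ.
Initial tableau (one row per fragment):
  row 1: a1 a2 b13 b14 b15 b16 b17
  row 2: a1 b22 a3 b24 a5 a6 a7
  row 3: a1 a2 a3 a4 a5 b36 b37
Rows 1 and 3 agree on X2; apply X2→X5 and equate their X5 entries.
No row becomes fully distinguished — the join is lossy.

No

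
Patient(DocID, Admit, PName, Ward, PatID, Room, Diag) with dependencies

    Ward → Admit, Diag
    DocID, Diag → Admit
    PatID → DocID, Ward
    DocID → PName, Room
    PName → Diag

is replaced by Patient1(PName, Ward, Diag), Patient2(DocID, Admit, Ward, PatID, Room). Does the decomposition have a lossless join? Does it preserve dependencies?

Lossless test: (Ward)⁺ = {Admit, Ward, Diag}, which is a superkey of neither fragment — lossy.
Dependency preservation: the restricted closure of {DocID} across the fragments never reaches {PName, Room}, so DocID → PName, Room cannot be enforced without a join — not preserved.

lossy and not dependency-preserving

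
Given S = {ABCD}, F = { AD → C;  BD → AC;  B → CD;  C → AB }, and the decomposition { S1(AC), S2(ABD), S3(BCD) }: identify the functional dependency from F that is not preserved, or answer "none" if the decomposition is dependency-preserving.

none

AD → C: restricted closure across fragments reaches C.
BD → AC: restricted closure across fragments reaches AC.
B → CD lies within S3.
C → AB: restricted closure across fragments reaches AB.
Every dependency is enforceable on the fragments, so the decomposition is dependency-preserving.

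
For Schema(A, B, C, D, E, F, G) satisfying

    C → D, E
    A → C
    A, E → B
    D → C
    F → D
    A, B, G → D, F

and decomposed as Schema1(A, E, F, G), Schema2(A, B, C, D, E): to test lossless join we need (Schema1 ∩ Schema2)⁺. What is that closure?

A, B, C, D, E

Schema1 ∩ Schema2 = {A, E}.
A → C applies, adding C
A, E → B applies, adding B
C → D, E applies, adding D
Closure: {A, B, C, D, E}.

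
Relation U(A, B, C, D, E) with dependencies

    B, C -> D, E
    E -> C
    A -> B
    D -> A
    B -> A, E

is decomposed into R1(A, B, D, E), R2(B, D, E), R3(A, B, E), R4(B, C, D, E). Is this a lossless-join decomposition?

Chase test. Columns are A, B, C, D, E; row i has aⱼ where attribute j ∈ Ri, else bᵢⱼ.
Initial tableau (one row per fragment):
  row 1: a1 a2 b13 a4 a5
  row 2: b21 a2 b23 a4 a5
  row 3: a1 a2 b33 b34 a5
  row 4: b41 a2 a3 a4 a5
Rows 1 and 2 agree on E; apply E→C and equate their C entries.
Rows 1 and 3 agree on E; apply E→C and equate their C entries.
Rows 1 and 4 agree on E; apply E→C and equate their C entries.
Rows 1 and 2 agree on D; apply D→A and equate their A entries.
Rows 1 and 4 agree on D; apply D→A and equate their A entries.
Rows 1 and 3 agree on B, C; apply B, C→D, E and equate their D, E entries.
Row 1 is now all distinguished symbols — the join is lossless.

Yes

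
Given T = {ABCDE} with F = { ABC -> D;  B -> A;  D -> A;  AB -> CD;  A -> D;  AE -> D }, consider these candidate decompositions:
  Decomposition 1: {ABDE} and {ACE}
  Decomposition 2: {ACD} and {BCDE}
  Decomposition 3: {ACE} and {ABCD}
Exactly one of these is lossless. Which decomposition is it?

Decomposition 2

Decomposition 1: common = {AE}, closure = {ADE} → lossy.
Decomposition 2: common = {CD}, closure = {ACD} → lossless.
Decomposition 3: common = {AC}, closure = {ACD} → lossy.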